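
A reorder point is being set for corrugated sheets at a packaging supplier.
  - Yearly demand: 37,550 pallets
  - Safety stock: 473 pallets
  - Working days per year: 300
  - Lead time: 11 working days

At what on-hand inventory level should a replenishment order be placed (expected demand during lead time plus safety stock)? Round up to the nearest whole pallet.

Daily demand d = 37,550 / 300 = 125.167 pallets/day
Demand during lead time = 125.167 × 11 = 1,376.83
Reorder point = 1,376.83 + 473 = 1,849.83 → round up

1,850 pallets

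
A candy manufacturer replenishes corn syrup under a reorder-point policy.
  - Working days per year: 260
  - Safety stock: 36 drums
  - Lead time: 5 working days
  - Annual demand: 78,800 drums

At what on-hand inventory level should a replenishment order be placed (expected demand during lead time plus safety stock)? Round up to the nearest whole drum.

Daily demand d = 78,800 / 260 = 303.077 drums/day
Demand during lead time = 303.077 × 5 = 1,515.38
Reorder point = 1,515.38 + 36 = 1,551.38 → round up

1,552 drums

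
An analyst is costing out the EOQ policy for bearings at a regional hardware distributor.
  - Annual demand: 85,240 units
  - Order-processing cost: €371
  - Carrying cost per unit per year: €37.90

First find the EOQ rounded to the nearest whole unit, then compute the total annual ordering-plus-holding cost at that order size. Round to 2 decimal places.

Optimal lot size Q* = (2 × 85,240 × €371 / €37.9)^½ ≈ 1,291.83 → Q = 1,292 units
Orders/yr = 85,240/1,292 = 65.975; ordering cost = 65.975 × €371 = €24,476.81
Average inventory = 1,292/2 = 646; holding cost = 646 × €37.9 = €24,483.40
Total = €24,476.81 + €24,483.40 = €48,960.21

€48,960.21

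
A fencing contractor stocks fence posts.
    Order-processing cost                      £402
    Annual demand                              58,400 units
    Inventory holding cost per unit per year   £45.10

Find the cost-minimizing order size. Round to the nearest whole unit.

Q* = √(2·D·S / H) = √(2·58,400·402 / 45.1) = √1,041,099.8 ≈ 1,020.34

1,020 units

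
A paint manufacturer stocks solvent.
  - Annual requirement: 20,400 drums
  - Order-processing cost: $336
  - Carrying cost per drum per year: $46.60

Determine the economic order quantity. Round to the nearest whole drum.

EOQ = √(2DS/H) = √(2 × 20,400 × 336 / 46.6)
    = √(294,180.26) ≈ 542.38

542 drums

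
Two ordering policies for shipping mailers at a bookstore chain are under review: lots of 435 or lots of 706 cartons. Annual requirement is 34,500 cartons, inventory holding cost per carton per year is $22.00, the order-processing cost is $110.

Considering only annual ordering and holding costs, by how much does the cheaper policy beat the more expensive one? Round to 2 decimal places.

TC(Q) = (D/Q)S + (Q/2)H
TC(435) = (34,500/435)×110 + (435/2)×22 = $13,509.14
TC(706) = (34,500/706)×110 + (706/2)×22 = $13,141.35
|ΔTC| = |$13,509.14 − $13,141.35| = $367.78

$367.78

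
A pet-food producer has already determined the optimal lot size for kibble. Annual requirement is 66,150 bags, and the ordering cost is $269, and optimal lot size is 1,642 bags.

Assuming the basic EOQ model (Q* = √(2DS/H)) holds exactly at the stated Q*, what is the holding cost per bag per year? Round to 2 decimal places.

$13.20

EOQ relation: Q² = 2DS/H, so rearrange for the unknown.
H = 2DS / Q² = 2 × 66,150 × 269 / 1,642² = 13.1998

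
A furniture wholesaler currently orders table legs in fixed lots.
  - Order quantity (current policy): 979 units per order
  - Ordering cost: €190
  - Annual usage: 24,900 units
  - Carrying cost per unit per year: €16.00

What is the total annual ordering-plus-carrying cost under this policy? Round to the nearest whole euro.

Orders/yr = 24,900/979 = 25.434; ordering cost = 25.434 × €190 = €4,832.48
Average inventory = 979/2 = 489.5; holding cost = 489.5 × €16 = €7,832.00
Total = €4,832.48 + €7,832.00 = €12,664.48

€12,664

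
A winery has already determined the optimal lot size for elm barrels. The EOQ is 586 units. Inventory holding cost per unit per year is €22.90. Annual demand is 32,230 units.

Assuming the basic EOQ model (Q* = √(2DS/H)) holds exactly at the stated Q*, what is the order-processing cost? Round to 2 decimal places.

Since Q* = (2DS/H)^½, squaring gives Q*²·H = 2DS.
S = Q²H / (2D) = 586² × 22.9 / (2 × 32,230) = 121.9945

€121.99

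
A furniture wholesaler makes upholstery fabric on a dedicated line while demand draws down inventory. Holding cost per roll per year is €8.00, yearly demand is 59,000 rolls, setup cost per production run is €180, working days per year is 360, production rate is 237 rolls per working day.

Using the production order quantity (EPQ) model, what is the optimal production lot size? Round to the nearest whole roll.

2,934 rolls

d = 59,000/360 = 163.8889 rolls/day;  effective holding cost H(1 − d/p) = 8·(1 − 163.8889/237) = 2.46789
Q* = √(2DS / H_eff) = √(2·59,000·180 / 2.46789) ≈ 2,933.69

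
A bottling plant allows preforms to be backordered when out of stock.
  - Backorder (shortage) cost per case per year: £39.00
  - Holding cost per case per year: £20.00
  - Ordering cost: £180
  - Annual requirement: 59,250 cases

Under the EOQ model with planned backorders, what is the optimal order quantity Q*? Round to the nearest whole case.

1,270 cases

Basic EOQ = √(2·59,250·180/20) = 1,032.715
Backorder adjustment √((H+b)/b) = √((20+39)/39) = 1.2300
Q* = 1,032.715 × 1.2300 ≈ 1,270.21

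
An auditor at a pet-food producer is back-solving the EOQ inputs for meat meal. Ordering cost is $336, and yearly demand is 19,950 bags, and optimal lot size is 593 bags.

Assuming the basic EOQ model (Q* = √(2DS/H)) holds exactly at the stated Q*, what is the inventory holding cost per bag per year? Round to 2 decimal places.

EOQ relation: Q² = 2DS/H, so rearrange for the unknown.
H = 2DS / Q² = 2 × 19,950 × 336 / 593² = 38.1244

$38.12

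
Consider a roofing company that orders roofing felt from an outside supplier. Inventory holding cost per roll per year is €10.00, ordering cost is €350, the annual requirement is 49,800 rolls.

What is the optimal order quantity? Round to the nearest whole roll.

1,867 rolls

EOQ = √(2DS/H) = √(2 × 49,800 × 350 / 10)
    = √(3,486,000.00) ≈ 1,867.08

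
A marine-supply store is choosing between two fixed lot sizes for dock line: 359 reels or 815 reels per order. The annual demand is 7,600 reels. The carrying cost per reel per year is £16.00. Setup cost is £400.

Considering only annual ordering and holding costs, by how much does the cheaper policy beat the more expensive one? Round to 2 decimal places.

TC(Q) = (D/Q)S + (Q/2)H
TC(359) = (7,600/359)×400 + (359/2)×16 = £11,339.97
TC(815) = (7,600/815)×400 + (815/2)×16 = £10,250.06
Lots of 815 are cheaper by £1,089.91.

£1,089.91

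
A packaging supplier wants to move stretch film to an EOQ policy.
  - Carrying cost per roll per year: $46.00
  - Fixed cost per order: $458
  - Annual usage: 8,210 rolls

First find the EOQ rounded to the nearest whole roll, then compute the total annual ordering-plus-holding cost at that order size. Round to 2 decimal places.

$18,599.38

2DS/H = 2·8,210·458/46 = 163,486.09
EOQ = √163,486.09 ≈ 404.33 → Q = 404 rolls
Ordering: D/Q × S = 8,210/404 × $458 = $9,307.38
Holding:  Q/2 × H = 404/2 × $46 = $9,292.00
Total = $9,307.38 + $9,292.00 = $18,599.38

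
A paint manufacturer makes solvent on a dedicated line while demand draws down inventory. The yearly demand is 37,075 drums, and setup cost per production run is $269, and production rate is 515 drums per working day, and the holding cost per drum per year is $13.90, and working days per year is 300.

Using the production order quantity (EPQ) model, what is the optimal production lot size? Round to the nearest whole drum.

d = 37,075/300 = 123.5833 drums/day;  effective holding cost H(1 − d/p) = 13.9·(1 − 123.5833/515) = 10.56445
Q* = √(2DS / H_eff) = √(2·37,075·269 / 10.56445) ≈ 1,374.07

1,374 drums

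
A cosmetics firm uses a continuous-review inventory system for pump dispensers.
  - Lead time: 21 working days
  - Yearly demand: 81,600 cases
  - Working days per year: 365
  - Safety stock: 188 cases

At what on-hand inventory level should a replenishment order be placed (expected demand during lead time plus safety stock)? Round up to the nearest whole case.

Daily demand d = 81,600 / 365 = 223.562 cases/day
Demand during lead time = 223.562 × 21 = 4,694.79
Reorder point = 4,694.79 + 188 = 4,882.79 → round up

4,883 cases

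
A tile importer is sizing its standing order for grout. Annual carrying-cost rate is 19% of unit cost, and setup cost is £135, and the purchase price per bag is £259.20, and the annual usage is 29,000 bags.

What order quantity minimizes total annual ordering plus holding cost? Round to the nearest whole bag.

Carrying cost H = £259.2 × 19% = £49.2480/bag/yr
Optimal lot size Q* = (2 × 29,000 × £135 / £49.248)^½ ≈ 398.74

399 bags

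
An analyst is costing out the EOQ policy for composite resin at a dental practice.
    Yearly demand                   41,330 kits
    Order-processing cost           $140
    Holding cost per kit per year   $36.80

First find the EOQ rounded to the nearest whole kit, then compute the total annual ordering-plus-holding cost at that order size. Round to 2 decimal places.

Optimal lot size Q* = (2 × 41,330 × $140 / $36.8)^½ ≈ 560.77 → Q = 561 kits
Orders/yr = 41,330/561 = 73.672; ordering cost = 73.672 × $140 = $10,314.08
Average inventory = 561/2 = 280.5; holding cost = 280.5 × $36.8 = $10,322.40
Total = $10,314.08 + $10,322.40 = $20,636.48

$20,636.48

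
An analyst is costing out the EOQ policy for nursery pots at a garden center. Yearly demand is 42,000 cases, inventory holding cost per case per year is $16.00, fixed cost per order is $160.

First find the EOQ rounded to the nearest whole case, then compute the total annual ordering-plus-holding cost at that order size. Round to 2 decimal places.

Q* = √(2·D·S / H) = √(2·42,000·160 / 16) = √840,000.0 ≈ 916.52 → Q = 917 cases
Annual ordering cost = (D/Q)·S = (42,000/917) × 160 = $7,328.24
Annual holding cost  = (Q/2)·H = (917/2) × 16 = $7,336.00
Total = $7,328.24 + $7,336.00 = $14,664.24

$14,664.24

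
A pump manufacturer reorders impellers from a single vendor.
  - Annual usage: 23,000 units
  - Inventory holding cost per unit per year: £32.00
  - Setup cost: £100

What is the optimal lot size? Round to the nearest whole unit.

379 units

Q* = √(2·D·S / H) = √(2·23,000·100 / 32) = √143,750.0 ≈ 379.14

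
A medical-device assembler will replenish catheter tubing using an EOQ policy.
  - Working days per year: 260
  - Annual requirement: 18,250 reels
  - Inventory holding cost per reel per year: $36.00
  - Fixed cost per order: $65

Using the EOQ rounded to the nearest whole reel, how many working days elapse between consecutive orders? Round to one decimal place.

3.7 days

EOQ = √(2DS/H) = √(2 × 18,250 × 65 / 36)
    = √(65,902.78) ≈ 256.72 → Q = 257 reels
Cycle time = (working days × Q)/D = (260 × 257) / 18,250 = 3.661 days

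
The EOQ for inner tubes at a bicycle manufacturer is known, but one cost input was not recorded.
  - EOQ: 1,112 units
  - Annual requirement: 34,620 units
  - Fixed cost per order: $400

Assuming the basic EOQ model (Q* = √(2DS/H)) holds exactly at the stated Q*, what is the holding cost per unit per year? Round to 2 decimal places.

Since Q* = (2DS/H)^½, squaring gives Q*²·H = 2DS.
H = 2DS / Q² = 2 × 34,620 × 400 / 1,112² = 22.3979

$22.40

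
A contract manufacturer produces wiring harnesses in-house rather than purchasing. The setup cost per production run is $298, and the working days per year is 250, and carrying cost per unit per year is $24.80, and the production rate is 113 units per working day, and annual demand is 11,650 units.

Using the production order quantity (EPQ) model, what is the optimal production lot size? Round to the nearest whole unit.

690 units

Daily demand d = 11,650/250 = 46.600; p = 113; 1 − d/p = 0.58761
EPQ = √(2DS / (H(1 − d/p)))
    = √(2 × 11,650 × 298 / (24.8 × 0.58761)) ≈ 690.26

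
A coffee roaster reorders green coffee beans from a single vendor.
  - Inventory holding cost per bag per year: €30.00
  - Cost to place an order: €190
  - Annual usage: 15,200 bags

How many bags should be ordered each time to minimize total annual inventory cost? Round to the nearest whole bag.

EOQ = √(2DS/H) = √(2 × 15,200 × 190 / 30)
    = √(192,533.33) ≈ 438.79

439 bags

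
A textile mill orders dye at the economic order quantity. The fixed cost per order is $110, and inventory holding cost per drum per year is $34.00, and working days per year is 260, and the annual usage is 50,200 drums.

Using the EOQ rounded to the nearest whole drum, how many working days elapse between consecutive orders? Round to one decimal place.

EOQ = √(2DS/H) = √(2 × 50,200 × 110 / 34)
    = √(324,823.53) ≈ 569.93 → Q = 570 drums
T = Q/D × 260 days = 570/50,200 × 260 = 2.952 days

3.0 days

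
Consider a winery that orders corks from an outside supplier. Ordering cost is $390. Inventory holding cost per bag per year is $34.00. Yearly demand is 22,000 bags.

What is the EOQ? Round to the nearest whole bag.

710 bags

EOQ = √(2DS/H) = √(2 × 22,000 × 390 / 34)
    = √(504,705.88) ≈ 710.43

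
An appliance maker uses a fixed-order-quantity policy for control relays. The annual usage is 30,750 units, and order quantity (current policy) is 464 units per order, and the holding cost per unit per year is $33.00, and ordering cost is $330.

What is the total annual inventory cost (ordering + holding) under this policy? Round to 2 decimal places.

Annual ordering cost = (D/Q)·S = (30,750/464) × 330 = $21,869.61
Annual holding cost  = (Q/2)·H = (464/2) × 33 = $7,656.00
Total = $21,869.61 + $7,656.00 = $29,525.61

$29,525.61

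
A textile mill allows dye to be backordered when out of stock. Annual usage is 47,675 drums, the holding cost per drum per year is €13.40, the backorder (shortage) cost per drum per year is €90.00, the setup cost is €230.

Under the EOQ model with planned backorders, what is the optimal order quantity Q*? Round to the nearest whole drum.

1,371 drums

Basic EOQ = √(2·47,675·230/13.4) = 1,279.298
Backorder adjustment √((H+b)/b) = √((13.4+90)/90) = 1.0719
Q* = 1,279.298 × 1.0719 ≈ 1,371.23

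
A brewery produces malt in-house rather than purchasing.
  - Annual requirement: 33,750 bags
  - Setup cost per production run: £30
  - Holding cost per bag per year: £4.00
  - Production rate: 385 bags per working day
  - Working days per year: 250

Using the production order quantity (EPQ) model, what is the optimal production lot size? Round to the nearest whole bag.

883 bags

Daily demand d = 33,750/250 = 135.000; p = 385; 1 − d/p = 0.64935
EPQ = √(2DS / (H(1 − d/p)))
    = √(2 × 33,750 × 30 / (4 × 0.64935)) ≈ 882.96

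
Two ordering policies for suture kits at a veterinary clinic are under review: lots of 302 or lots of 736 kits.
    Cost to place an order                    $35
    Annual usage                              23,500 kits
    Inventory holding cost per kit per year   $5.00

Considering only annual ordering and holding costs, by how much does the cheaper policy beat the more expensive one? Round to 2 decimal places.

Annual cost at Q: ordering D·S/Q plus holding Q·H/2.
TC(302) = (23,500/302)×35 + (302/2)×5 = $3,478.51
TC(736) = (23,500/736)×35 + (736/2)×5 = $2,957.53
Lots of 736 are cheaper by $520.98.

$520.98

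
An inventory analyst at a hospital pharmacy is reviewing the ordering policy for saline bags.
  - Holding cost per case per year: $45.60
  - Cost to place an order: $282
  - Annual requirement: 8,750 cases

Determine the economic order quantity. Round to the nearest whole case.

Q* = √(2·D·S / H) = √(2·8,750·282 / 45.6) = √108,223.7 ≈ 328.97

329 cases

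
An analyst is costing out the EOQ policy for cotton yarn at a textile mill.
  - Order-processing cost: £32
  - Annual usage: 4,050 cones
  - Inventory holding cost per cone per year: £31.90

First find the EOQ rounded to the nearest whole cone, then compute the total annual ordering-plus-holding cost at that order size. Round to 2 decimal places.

Q* = √(2·D·S / H) = √(2·4,050·32 / 31.9) = √8,125.4 ≈ 90.14 → Q = 90 cones
Ordering: D/Q × S = 4,050/90 × £32 = £1,440.00
Holding:  Q/2 × H = 90/2 × £31.9 = £1,435.50
Total = £1,440.00 + £1,435.50 = £2,875.50

£2,875.50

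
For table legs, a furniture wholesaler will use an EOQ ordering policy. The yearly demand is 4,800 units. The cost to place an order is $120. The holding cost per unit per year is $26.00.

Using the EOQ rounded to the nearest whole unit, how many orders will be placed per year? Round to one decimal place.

22.9 orders per year

2DS/H = 2·4,800·120/26 = 44,307.69
EOQ = √44,307.69 ≈ 210.49 → Q = 210
N = D/Q = 4,800/210 ≈ 22.857 orders/yr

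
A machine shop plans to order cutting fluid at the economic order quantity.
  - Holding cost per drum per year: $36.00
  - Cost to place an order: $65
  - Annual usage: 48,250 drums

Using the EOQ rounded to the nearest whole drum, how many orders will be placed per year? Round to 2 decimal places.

115.71 orders per year

Optimal lot size Q* = (2 × 48,250 × $65 / $36)^½ ≈ 417.42 → Q = 417
Orders per year = D/Q = 48,250 / 417 = 115.707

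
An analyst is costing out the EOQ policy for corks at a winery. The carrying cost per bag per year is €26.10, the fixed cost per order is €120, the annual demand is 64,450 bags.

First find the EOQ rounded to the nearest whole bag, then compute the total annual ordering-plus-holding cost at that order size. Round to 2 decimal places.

Q* = √(2·D·S / H) = √(2·64,450·120 / 26.1) = √592,643.7 ≈ 769.83 → Q = 770 bags
Orders/yr = 64,450/770 = 83.701; ordering cost = 83.701 × €120 = €10,044.16
Average inventory = 770/2 = 385; holding cost = 385 × €26.1 = €10,048.50
Total = €10,044.16 + €10,048.50 = €20,092.66

€20,092.66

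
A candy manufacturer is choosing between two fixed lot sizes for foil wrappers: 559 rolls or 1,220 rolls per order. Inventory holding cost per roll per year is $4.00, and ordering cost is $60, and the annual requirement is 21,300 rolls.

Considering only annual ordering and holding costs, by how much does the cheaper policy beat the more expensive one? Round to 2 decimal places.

For each Q, cost = (D/Q)·S + (Q/2)·H.
TC(559) = (21,300/559)×60 + (559/2)×4 = $3,404.23
TC(1,220) = (21,300/1,220)×60 + (1,220/2)×4 = $3,487.54
|ΔTC| = |$3,404.23 − $3,487.54| = $83.32

$83.32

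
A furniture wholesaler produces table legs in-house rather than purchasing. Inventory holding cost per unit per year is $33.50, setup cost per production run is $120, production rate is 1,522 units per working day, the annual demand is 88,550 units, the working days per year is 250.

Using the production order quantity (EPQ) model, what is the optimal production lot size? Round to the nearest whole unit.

909 units

Daily demand d = 88,550/250 = 354.200; p = 1522; 1 − d/p = 0.76728
EPQ = √(2DS / (H(1 − d/p)))
    = √(2 × 88,550 × 120 / (33.5 × 0.76728)) ≈ 909.29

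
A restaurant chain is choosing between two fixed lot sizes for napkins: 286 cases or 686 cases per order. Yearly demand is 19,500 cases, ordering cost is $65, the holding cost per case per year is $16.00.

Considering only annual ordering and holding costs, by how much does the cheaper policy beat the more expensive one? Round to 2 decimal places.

For each Q, cost = (D/Q)·S + (Q/2)·H.
TC(286) = (19,500/286)×65 + (286/2)×16 = $6,719.82
TC(686) = (19,500/686)×65 + (686/2)×16 = $7,335.67
|ΔTC| = |$6,719.82 − $7,335.67| = $615.85

$615.85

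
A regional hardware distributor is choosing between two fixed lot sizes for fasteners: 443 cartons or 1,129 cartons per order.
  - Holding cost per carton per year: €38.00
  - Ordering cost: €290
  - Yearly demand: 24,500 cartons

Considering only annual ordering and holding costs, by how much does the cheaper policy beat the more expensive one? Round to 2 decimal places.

€3,288.81

TC(Q) = (D/Q)S + (Q/2)H
TC(443) = (24,500/443)×290 + (443/2)×38 = €24,455.37
TC(1,129) = (24,500/1,129)×290 + (1,129/2)×38 = €27,744.18
Cheaper: Q = 443.  Difference = €3,288.81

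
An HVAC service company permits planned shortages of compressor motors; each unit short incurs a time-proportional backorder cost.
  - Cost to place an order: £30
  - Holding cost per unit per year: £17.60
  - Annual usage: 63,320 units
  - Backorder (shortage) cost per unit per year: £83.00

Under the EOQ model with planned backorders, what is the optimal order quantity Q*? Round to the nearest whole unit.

512 units

Q* = √(2DS/H) · √((H + b)/b)
   = √(2 × 63,320 × 30 / 17.6) · √((17.6 + 83) / 83)
   = 464.611 × 1.1009 ≈ 511.50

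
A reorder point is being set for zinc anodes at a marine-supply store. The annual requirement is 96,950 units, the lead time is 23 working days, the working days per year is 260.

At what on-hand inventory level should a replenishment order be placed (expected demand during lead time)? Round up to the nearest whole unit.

Daily demand d = 96,950 / 260 = 372.885 units/day
Demand during lead time = 372.885 × 23 = 8,576.35
Reorder point = 8,576.35 → round up

8,577 units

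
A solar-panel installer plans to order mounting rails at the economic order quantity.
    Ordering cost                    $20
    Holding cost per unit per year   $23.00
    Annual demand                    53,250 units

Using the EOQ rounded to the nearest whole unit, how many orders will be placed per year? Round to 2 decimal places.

175.16 orders per year

Q* = √(2·D·S / H) = √(2·53,250·20 / 23) = √92,608.7 ≈ 304.32 → Q = 304
Orders per year = D/Q = 53,250 / 304 = 175.164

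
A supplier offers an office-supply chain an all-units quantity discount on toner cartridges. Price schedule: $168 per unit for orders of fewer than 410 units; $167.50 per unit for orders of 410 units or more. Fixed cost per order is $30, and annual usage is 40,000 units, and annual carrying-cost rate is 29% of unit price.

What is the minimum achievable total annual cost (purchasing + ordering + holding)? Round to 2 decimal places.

H₁ = 29%×$168 = $48.7200;  H₂ = 29%×$167.50 = $48.5750
EOQ₁ = √(2×40,000×30/48.7200) = 221.95  (< 410, feasible at tier 1)
EOQ₂ = √(2×40,000×30/48.5750) = 222.28  (< 410 → use Q = 410 at tier-2 price)
TC(tier 1 (EOQ₁), Q≈221.9) = $6,730,813.33
TC(tier 2, Q≈410.0) = $6,712,884.70
Minimum at tier 2: $6,712,884.70

$6,712,884.70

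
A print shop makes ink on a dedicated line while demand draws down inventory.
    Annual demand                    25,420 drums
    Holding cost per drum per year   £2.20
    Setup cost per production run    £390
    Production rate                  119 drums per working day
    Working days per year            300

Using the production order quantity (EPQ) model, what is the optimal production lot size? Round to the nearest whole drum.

Daily demand d = 25,420/300 = 84.733; p = 119; 1 − d/p = 0.28796
EPQ = √(2DS / (H(1 − d/p)))
    = √(2 × 25,420 × 390 / (2.2 × 0.28796)) ≈ 5,594.50

5,595 drums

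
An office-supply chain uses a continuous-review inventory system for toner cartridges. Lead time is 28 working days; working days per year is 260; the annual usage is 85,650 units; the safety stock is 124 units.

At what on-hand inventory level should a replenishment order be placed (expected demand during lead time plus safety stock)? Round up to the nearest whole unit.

9,348 units

Daily demand d = 85,650 / 260 = 329.423 units/day
Demand during lead time = 329.423 × 28 = 9,223.85
Reorder point = 9,223.85 + 124 = 9,347.85 → round up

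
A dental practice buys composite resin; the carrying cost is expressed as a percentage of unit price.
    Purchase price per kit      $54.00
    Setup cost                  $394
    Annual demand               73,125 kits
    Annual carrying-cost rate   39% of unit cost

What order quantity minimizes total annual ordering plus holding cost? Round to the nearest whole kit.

Carrying cost H = $54 × 39% = $21.0600/kit/yr
Optimal lot size Q* = (2 × 73,125 × $394 / $21.06)^½ ≈ 1,654.12

1,654 kits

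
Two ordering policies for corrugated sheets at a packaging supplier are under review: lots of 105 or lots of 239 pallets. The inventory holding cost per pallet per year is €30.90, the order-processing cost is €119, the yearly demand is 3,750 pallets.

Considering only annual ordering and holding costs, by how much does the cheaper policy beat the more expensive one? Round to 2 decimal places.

€312.55

For each Q, cost = (D/Q)·S + (Q/2)·H.
TC(105) = (3,750/105)×119 + (105/2)×30.9 = €5,872.25
TC(239) = (3,750/239)×119 + (239/2)×30.9 = €5,559.70
|ΔTC| = |€5,872.25 − €5,559.70| = €312.55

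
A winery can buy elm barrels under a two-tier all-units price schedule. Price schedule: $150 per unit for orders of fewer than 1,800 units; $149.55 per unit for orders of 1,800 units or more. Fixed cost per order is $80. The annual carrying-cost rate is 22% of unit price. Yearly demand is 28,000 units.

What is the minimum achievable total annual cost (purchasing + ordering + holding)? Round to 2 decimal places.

H₁ = 22%×$150 = $33.0000;  H₂ = 22%×$149.55 = $32.9010
EOQ₁ = √(2×28,000×80/33.0000) = 368.45  (< 1,800, feasible at tier 1)
EOQ₂ = √(2×28,000×80/32.9010) = 369.01  (< 1,800 → use Q = 1,800 at tier-2 price)
TC(tier 1 (EOQ₁), Q≈368.5) = $4,212,158.95
TC(tier 2, Q≈1,800.0) = $4,218,255.34
Minimum at tier 1 (EOQ₁): $4,212,158.95

$4,212,158.95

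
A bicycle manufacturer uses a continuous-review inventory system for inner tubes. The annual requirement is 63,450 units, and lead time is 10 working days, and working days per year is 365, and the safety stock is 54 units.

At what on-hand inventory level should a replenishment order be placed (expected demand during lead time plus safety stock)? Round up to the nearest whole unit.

Daily demand d = 63,450 / 365 = 173.836 units/day
Demand during lead time = 173.836 × 10 = 1,738.36
Reorder point = 1,738.36 + 54 = 1,792.36 → round up

1,793 units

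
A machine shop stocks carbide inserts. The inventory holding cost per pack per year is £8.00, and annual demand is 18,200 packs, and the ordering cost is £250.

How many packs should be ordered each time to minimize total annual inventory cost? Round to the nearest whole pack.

1,067 packs

EOQ = √(2DS/H) = √(2 × 18,200 × 250 / 8)
    = √(1,137,500.00) ≈ 1,066.54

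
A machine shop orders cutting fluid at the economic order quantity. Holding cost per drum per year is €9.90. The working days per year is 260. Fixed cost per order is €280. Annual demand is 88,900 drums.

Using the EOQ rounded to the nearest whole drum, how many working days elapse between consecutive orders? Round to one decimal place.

6.6 days

Optimal lot size Q* = (2 × 88,900 × €280 / €9.9)^½ ≈ 2,242.47 → Q = 2,242 drums
Cycle time = (working days × Q)/D = (260 × 2,242) / 88,900 = 6.557 days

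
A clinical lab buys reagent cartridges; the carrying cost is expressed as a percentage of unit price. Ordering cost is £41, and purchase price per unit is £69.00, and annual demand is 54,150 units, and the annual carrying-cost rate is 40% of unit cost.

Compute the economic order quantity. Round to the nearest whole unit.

401 units

Carrying cost H = £69 × 40% = £27.6000/unit/yr
EOQ = √(2DS/H) = √(2 × 54,150 × 41 / 27.6)
    = √(160,880.43) ≈ 401.10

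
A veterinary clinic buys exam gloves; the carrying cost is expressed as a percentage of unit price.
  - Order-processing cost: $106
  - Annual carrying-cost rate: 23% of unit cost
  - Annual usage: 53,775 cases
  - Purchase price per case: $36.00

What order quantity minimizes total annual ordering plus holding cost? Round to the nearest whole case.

H = i·C = 0.23 × $36 = $8.2800 per case-year
2DS/H = 2·53,775·106/8.28 = 1,376,847.83
EOQ = √1,376,847.83 ≈ 1,173.39

1,173 cases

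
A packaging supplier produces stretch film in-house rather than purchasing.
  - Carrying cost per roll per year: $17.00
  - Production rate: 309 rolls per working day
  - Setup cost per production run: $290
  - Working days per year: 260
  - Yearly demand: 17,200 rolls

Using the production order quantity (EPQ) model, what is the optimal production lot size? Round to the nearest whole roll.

864 rolls

Daily demand d = 17,200/260 = 66.154; p = 309; 1 − d/p = 0.78591
EPQ = √(2DS / (H(1 − d/p)))
    = √(2 × 17,200 × 290 / (17 × 0.78591)) ≈ 864.11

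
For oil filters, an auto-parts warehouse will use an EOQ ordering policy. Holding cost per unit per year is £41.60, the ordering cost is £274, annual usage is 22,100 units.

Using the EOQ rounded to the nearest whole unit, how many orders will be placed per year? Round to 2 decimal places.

2DS/H = 2·22,100·274/41.6 = 291,125.00
EOQ = √291,125.00 ≈ 539.56 → Q = 540
Orders per year = D/Q = 22,100 / 540 = 40.926

40.93 orders per year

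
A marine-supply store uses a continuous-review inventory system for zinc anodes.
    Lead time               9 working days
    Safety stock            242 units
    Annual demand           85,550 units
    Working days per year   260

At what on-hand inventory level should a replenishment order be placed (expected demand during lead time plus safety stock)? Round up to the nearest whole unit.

Daily demand d = 85,550 / 260 = 329.038 units/day
Demand during lead time = 329.038 × 9 = 2,961.35
Reorder point = 2,961.35 + 242 = 3,203.35 → round up

3,204 units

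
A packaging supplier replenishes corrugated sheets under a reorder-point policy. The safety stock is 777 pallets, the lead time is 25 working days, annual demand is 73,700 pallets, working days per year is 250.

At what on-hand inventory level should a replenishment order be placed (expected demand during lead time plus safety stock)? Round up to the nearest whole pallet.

8,147 pallets

Daily demand d = 73,700 / 250 = 294.800 pallets/day
Demand during lead time = 294.800 × 25 = 7,370.00
Reorder point = 7,370.00 + 777 = 8,147.00 → round up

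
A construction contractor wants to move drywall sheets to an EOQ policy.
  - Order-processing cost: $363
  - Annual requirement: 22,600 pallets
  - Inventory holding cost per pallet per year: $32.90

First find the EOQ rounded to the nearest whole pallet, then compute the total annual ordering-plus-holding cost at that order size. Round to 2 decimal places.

$23,233.81

Q* = √(2·D·S / H) = √(2·22,600·363 / 32.9) = √498,711.2 ≈ 706.19 → Q = 706 pallets
Orders/yr = 22,600/706 = 32.011; ordering cost = 32.011 × $363 = $11,620.11
Average inventory = 706/2 = 353; holding cost = 353 × $32.9 = $11,613.70
Total = $11,620.11 + $11,613.70 = $23,233.81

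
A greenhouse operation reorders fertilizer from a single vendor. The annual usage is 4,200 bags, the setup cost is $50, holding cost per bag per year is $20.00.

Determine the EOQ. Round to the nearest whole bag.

EOQ = √(2DS/H) = √(2 × 4,200 × 50 / 20)
    = √(21,000.00) ≈ 144.91

145 bags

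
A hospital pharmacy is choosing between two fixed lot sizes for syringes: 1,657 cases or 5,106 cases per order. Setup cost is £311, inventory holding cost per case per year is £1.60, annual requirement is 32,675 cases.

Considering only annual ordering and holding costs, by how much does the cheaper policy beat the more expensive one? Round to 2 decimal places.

£1,383.33

For each Q, cost = (D/Q)·S + (Q/2)·H.
TC(1,657) = (32,675/1,657)×311 + (1,657/2)×1.6 = £7,458.32
TC(5,106) = (32,675/5,106)×311 + (5,106/2)×1.6 = £6,074.99
Lots of 5,106 are cheaper by £1,383.33.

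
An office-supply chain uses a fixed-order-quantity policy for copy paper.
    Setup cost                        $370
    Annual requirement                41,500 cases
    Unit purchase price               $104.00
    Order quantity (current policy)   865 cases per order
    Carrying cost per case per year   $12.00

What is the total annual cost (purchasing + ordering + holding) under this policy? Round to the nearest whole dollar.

$4,338,941

Ordering: D/Q × S = 41,500/865 × $370 = $17,751.45
Holding:  Q/2 × H = 865/2 × $12 = $5,190.00
Purchase cost = D·C = 41,500 × 104 = $4,316,000.00
Total = $17,751.45 + $5,190.00 + $4,316,000.00 = $4,338,941.45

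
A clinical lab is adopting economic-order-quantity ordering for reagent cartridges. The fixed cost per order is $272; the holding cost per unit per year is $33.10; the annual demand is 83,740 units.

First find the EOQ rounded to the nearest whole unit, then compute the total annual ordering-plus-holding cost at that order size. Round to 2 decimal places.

Q* = √(2·D·S / H) = √(2·83,740·272 / 33.1) = √1,376,270.7 ≈ 1,173.15 → Q = 1,173 units
Ordering: D/Q × S = 83,740/1,173 × $272 = $19,417.97
Holding:  Q/2 × H = 1,173/2 × $33.1 = $19,413.15
Total = $19,417.97 + $19,413.15 = $38,831.12

$38,831.12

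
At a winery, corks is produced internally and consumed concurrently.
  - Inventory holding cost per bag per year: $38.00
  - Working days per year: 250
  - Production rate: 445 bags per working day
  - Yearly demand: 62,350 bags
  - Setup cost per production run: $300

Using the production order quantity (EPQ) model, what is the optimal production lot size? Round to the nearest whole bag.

1,497 bags

d = 62,350/250 = 249.4000 bags/day;  effective holding cost H(1 − d/p) = 38·(1 − 249.4000/445) = 16.70292
Q* = √(2DS / H_eff) = √(2·62,350·300 / 16.70292) ≈ 1,496.57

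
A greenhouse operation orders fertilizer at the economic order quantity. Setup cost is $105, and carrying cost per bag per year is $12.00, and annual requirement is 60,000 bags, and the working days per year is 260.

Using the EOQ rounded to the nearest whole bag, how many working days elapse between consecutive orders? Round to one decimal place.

4.4 days

2DS/H = 2·60,000·105/12 = 1,050,000.00
EOQ = √1,050,000.00 ≈ 1,024.70 → Q = 1,025 bags
Days between orders = 260 / (D/Q) = 260 / 58.537 ≈ 4.442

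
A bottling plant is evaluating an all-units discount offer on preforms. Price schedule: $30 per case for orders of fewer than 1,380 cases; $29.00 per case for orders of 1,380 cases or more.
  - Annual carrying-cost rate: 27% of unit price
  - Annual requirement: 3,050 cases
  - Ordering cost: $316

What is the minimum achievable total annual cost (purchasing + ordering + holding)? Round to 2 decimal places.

H₁ = 27%×$30 = $8.1000;  H₂ = 27%×$29.00 = $7.8300
EOQ₁ = √(2×3,050×316/8.1000) = 487.83  (< 1,380, feasible at tier 1)
EOQ₂ = √(2×3,050×316/7.8300) = 496.17  (< 1,380 → use Q = 1,380 at tier-2 price)
TC(tier 1 (EOQ₁), Q≈487.8) = $95,451.40
TC(tier 2, Q≈1,380.0) = $94,551.11
Minimum at tier 2: $94,551.11

$94,551.11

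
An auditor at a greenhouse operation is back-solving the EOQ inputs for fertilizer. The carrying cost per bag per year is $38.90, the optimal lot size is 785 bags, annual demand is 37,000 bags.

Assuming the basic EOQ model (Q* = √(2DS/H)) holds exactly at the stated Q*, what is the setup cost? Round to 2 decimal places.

$323.93

From Q* = √(2DS/H) ⇒ Q*² = 2DS/H.
S = Q²H / (2D) = 785² × 38.9 / (2 × 37,000) = 323.9345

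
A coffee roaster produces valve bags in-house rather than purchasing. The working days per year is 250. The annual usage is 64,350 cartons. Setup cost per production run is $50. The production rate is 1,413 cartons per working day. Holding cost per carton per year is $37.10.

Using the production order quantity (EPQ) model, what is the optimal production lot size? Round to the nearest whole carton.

d = 64,350/250 = 257.4000 cartons/day;  effective holding cost H(1 − d/p) = 37.1·(1 − 257.4000/1413) = 30.34166
Q* = √(2DS / H_eff) = √(2·64,350·50 / 30.34166) ≈ 460.53

461 cartons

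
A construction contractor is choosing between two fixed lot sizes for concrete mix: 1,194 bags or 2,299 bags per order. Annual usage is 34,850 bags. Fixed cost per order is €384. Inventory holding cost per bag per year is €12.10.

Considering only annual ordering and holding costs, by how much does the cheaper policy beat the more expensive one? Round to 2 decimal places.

€1,298.18

For each Q, cost = (D/Q)·S + (Q/2)·H.
TC(1,194) = (34,850/1,194)×384 + (1,194/2)×12.1 = €18,431.74
TC(2,299) = (34,850/2,299)×384 + (2,299/2)×12.1 = €19,729.92
Cheaper: Q = 1,194.  Difference = €1,298.18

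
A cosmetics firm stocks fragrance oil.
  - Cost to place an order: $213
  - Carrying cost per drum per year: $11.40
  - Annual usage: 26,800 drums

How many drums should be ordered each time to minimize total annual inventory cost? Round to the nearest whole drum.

Q* = √(2·D·S / H) = √(2·26,800·213 / 11.4) = √1,001,473.7 ≈ 1,000.74

1,001 drums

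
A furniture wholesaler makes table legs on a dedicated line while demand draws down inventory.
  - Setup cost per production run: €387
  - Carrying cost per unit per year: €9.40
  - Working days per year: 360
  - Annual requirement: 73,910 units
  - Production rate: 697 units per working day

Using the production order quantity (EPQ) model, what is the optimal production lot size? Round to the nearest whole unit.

d = 73,910/360 = 205.3056 units/day;  effective holding cost H(1 − d/p) = 9.4·(1 − 205.3056/697) = 6.63117
Q* = √(2DS / H_eff) = √(2·73,910·387 / 6.63117) ≈ 2,937.16

2,937 units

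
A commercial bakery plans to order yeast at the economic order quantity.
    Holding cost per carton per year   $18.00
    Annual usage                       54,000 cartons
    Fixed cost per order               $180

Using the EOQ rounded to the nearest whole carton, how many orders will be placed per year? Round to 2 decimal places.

51.97 orders per year

2DS/H = 2·54,000·180/18 = 1,080,000.00
EOQ = √1,080,000.00 ≈ 1,039.23 → Q = 1,039
Orders per year = D/Q = 54,000 / 1,039 = 51.973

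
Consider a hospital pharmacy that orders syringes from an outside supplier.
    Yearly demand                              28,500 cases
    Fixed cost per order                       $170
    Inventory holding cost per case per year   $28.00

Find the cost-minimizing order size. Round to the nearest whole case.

588 cases

Q* = √(2·D·S / H) = √(2·28,500·170 / 28) = √346,071.4 ≈ 588.28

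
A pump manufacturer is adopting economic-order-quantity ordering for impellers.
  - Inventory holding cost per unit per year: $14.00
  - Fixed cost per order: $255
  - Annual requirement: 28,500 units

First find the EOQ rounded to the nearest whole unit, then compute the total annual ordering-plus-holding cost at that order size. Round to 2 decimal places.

$14,264.99

Optimal lot size Q* = (2 × 28,500 × $255 / $14)^½ ≈ 1,018.93 → Q = 1,019 units
Annual ordering cost = (D/Q)·S = (28,500/1,019) × 255 = $7,131.99
Annual holding cost  = (Q/2)·H = (1,019/2) × 14 = $7,133.00
Total = $7,131.99 + $7,133.00 = $14,264.99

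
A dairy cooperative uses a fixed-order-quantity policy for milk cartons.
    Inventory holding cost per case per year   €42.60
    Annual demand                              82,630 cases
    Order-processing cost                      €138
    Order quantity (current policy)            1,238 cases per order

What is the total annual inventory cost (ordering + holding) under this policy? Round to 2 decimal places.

Orders/yr = 82,630/1,238 = 66.745; ordering cost = 66.745 × €138 = €9,210.78
Average inventory = 1,238/2 = 619; holding cost = 619 × €42.6 = €26,369.40
Total = €9,210.78 + €26,369.40 = €35,580.18

€35,580.18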